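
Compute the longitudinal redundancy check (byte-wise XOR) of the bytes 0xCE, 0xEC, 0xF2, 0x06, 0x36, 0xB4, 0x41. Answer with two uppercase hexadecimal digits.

XOR the bytes together:
  start with 0xCE
  0xCE ⊕ 0xEC = 0x22
  0x22 ⊕ 0xF2 = 0xD0
  0xD0 ⊕ 0x06 = 0xD6
  0xD6 ⊕ 0x36 = 0xE0
  0xE0 ⊕ 0xB4 = 0x54
  0x54 ⊕ 0x41 = 0x15

15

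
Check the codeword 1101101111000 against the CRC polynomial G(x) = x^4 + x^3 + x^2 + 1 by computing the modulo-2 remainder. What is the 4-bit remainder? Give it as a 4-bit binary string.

Modulo-2 division of 1101101111000 by 11101:
  pos 0: 11011 XOR 11101 = 00110
  pos 2: 11001 XOR 11101 = 00100
  pos 4: 10011 XOR 11101 = 01110
  pos 5: 11101 XOR 11101 = 00000
Remainder = 0000 (zero — the frame passes the CRC check).

0000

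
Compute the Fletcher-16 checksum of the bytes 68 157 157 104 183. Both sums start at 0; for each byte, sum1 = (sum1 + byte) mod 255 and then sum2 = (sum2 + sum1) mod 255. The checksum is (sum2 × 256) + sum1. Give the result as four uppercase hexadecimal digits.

Running sums (mod 255):
  after byte 0 (68): sum1=68, sum2=68
  after byte 1 (157): sum1=225, sum2=38
  after byte 2 (157): sum1=127, sum2=165
  after byte 3 (104): sum1=231, sum2=141
  after byte 4 (183): sum1=159, sum2=45
Checksum = sum2·256 + sum1 = 45·256 + 159 = 11679 = 0x2D9F.

2D9F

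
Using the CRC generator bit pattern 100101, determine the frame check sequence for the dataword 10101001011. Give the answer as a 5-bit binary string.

00110

Append 5 zeros: 1010100101100000. Divide by 100101 (XOR where the leading bit is 1):
  pos 0: 101010 XOR 100101 = 001111
  pos 2: 111101 XOR 100101 = 011000
  pos 3: 110000 XOR 100101 = 010101
  pos 4: 101011 XOR 100101 = 001110
  pos 6: 111010 XOR 100101 = 011111
  pos 7: 111110 XOR 100101 = 011011
  pos 8: 110110 XOR 100101 = 010011
  pos 9: 100110 XOR 100101 = 000011
Remainder (last 5 bits) = 00110. This is the CRC / FCS.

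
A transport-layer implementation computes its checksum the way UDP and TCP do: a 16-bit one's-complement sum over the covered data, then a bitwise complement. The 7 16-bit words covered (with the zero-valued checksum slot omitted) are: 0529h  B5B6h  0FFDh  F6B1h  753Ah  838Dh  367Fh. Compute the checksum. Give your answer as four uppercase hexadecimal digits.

One's-complement addition (fold any carry out of bit 15 back into bit 0):
  0x0529 + 0xB5B6 = 0x0BADF
  0xBADF + 0x0FFD = 0x0CADC
  0xCADC + 0xF6B1 = 0x1C18D → wrap carry → 0xC18E
  0xC18E + 0x753A = 0x136C8 → wrap carry → 0x36C9
  0x36C9 + 0x838D = 0x0BA56
  0xBA56 + 0x367F = 0x0F0D5
One's-complement sum = 0xF0D5.
Checksum = ~0xF0D5 & 0xFFFF = 0x0F2A.

0F2A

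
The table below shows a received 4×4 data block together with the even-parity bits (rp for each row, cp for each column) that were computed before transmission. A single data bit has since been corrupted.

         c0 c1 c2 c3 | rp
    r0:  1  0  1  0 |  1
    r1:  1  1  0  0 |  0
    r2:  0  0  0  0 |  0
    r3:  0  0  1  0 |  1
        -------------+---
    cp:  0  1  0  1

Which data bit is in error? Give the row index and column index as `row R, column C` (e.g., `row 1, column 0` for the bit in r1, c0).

row 0, column 3

Recompute each row's even parity and compare to rp:
  r0: data parity 0, sent rp 1 → mismatch
  r1: data parity 0, sent rp 0 → ok
  r2: data parity 0, sent rp 0 → ok
  r3: data parity 1, sent rp 1 → ok
Recompute each column's even parity and compare to cp:
  c0: data parity 0, sent cp 0 → ok
  c1: data parity 1, sent cp 1 → ok
  c2: data parity 0, sent cp 0 → ok
  c3: data parity 0, sent cp 1 → mismatch
Exactly one row (r0) and one column (c3) fail → the flipped bit is at their intersection.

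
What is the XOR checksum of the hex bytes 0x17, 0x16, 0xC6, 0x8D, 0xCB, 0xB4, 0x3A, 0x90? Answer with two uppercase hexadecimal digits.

XOR the bytes together:
  start with 0x17
  0x17 ⊕ 0x16 = 0x01
  0x01 ⊕ 0xC6 = 0xC7
  0xC7 ⊕ 0x8D = 0x4A
  0x4A ⊕ 0xCB = 0x81
  0x81 ⊕ 0xB4 = 0x35
  0x35 ⊕ 0x3A = 0x0F
  0x0F ⊕ 0x90 = 0x9F

9F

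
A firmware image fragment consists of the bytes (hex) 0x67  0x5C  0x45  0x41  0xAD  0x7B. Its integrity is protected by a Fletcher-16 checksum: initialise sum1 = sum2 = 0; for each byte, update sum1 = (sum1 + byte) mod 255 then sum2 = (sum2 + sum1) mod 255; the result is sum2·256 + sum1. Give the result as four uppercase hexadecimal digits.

E973

Running sums (mod 255):
  after byte 0 (0x67): sum1=103, sum2=103
  after byte 1 (0x5C): sum1=195, sum2=43
  after byte 2 (0x45): sum1=9, sum2=52
  after byte 3 (0x41): sum1=74, sum2=126
  after byte 4 (0xAD): sum1=247, sum2=118
  after byte 5 (0x7B): sum1=115, sum2=233
Checksum = sum2·256 + sum1 = 233·256 + 115 = 59763 = 0xE973.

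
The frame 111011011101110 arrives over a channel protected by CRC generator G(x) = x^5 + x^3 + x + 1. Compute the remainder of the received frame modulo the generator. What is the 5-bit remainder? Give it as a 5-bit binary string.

01011

Modulo-2 division of 111011011101110 by 101011:
  pos 0: 111011 XOR 101011 = 010000
  pos 1: 100000 XOR 101011 = 001011
  pos 3: 101111 XOR 101011 = 000100
  pos 6: 100101 XOR 101011 = 001110
  pos 8: 111011 XOR 101011 = 010000
  pos 9: 100000 XOR 101011 = 001011
Remainder = 01011 (nonzero — an error is detected).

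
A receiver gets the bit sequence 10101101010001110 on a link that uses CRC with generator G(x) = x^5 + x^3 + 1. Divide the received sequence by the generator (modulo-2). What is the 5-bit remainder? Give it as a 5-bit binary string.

Modulo-2 division of 10101101010001110 by 101001:
  pos 0: 101011 XOR 101001 = 000010
  pos 4: 100101 XOR 101001 = 001100
  pos 6: 110000 XOR 101001 = 011001
  pos 7: 110010 XOR 101001 = 011011
  pos 8: 110111 XOR 101001 = 011110
  pos 9: 111101 XOR 101001 = 010100
  pos 10: 101001 XOR 101001 = 000000
Remainder = 00000 (zero — the frame passes the CRC check).

00000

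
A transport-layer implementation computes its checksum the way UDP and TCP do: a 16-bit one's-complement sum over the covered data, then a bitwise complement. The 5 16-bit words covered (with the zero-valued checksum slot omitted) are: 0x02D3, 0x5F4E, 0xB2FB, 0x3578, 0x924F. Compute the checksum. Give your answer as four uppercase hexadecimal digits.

One's-complement addition (fold any carry out of bit 15 back into bit 0):
  0x02D3 + 0x5F4E = 0x06221
  0x6221 + 0xB2FB = 0x1151C → wrap carry → 0x151D
  0x151D + 0x3578 = 0x04A95
  0x4A95 + 0x924F = 0x0DCE4
One's-complement sum = 0xDCE4.
Checksum = ~0xDCE4 & 0xFFFF = 0x231B.

231B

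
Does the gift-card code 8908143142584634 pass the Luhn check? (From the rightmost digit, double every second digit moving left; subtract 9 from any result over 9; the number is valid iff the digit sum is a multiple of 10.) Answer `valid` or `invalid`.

valid

From the right, keep odd positions and double even positions (subtract 9 from any doubled value over 9):
  doubled (positions 2,4,...): 6 8 1 8 6 2 0 7 → sum 38
  kept (positions 1,3,...): 4 6 8 2 1 4 8 9 → sum 42
Total = 80.
80 mod 10 = 0, so the number is valid.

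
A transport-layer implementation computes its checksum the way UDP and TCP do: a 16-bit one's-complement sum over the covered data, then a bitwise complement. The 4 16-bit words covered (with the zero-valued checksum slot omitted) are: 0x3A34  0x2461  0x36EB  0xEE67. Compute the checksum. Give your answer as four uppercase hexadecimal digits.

One's-complement addition (fold any carry out of bit 15 back into bit 0):
  0x3A34 + 0x2461 = 0x05E95
  0x5E95 + 0x36EB = 0x09580
  0x9580 + 0xEE67 = 0x183E7 → wrap carry → 0x83E8
One's-complement sum = 0x83E8.
Checksum = ~0x83E8 & 0xFFFF = 0x7C17.

7C17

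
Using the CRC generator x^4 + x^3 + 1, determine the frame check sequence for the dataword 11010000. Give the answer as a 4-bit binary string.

1001

Append 4 zeros: 110100000000. Divide by 11001 (XOR where the leading bit is 1):
  pos 0: 11010 XOR 11001 = 00011
  pos 3: 11000 XOR 11001 = 00001
  pos 7: 10000 XOR 11001 = 01001
Remainder (last 4 bits) = 1001. This is the CRC / FCS.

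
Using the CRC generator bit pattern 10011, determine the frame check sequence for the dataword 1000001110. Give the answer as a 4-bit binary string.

Append 4 zeros: 10000011100000. Divide by 10011 (XOR where the leading bit is 1):
  pos 0: 10000 XOR 10011 = 00011
  pos 3: 11011 XOR 10011 = 01000
  pos 4: 10001 XOR 10011 = 00010
  pos 7: 10000 XOR 10011 = 00011
Remainder (last 4 bits) = 1100. This is the CRC / FCS.

1100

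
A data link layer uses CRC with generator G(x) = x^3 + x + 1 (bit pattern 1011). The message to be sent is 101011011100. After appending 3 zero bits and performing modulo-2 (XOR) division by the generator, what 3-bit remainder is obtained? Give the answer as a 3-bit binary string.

Append 3 zeros: 101011011100000. Divide by 1011 (XOR where the leading bit is 1):
  pos 0: 1010 XOR 1011 = 0001
  pos 3: 1110 XOR 1011 = 0101
  pos 4: 1011 XOR 1011 = 0000
  pos 8: 1100 XOR 1011 = 0111
  pos 9: 1110 XOR 1011 = 0101
  pos 10: 1010 XOR 1011 = 0001
Remainder (last 3 bits) = 010. This is the CRC / FCS.

010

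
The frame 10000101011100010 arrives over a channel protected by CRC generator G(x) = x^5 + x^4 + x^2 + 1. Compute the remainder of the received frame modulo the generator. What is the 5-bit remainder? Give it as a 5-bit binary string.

10110

Modulo-2 division of 10000101011100010 by 110101:
  pos 0: 100001 XOR 110101 = 010100
  pos 1: 101000 XOR 110101 = 011101
  pos 2: 111011 XOR 110101 = 001110
  pos 4: 111001 XOR 110101 = 001100
  pos 6: 110011 XOR 110101 = 000110
  pos 9: 110000 XOR 110101 = 000101
Remainder = 10110 (nonzero — an error is detected).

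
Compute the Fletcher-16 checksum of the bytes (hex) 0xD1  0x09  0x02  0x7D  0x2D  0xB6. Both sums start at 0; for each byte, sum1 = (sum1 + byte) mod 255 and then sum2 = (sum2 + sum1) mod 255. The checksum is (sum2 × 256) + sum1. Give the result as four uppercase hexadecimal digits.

Running sums (mod 255):
  after byte 0 (0xD1): sum1=209, sum2=209
  after byte 1 (0x09): sum1=218, sum2=172
  after byte 2 (0x02): sum1=220, sum2=137
  after byte 3 (0x7D): sum1=90, sum2=227
  after byte 4 (0x2D): sum1=135, sum2=107
  after byte 5 (0xB6): sum1=62, sum2=169
Checksum = sum2·256 + sum1 = 169·256 + 62 = 43326 = 0xA93E.

A93E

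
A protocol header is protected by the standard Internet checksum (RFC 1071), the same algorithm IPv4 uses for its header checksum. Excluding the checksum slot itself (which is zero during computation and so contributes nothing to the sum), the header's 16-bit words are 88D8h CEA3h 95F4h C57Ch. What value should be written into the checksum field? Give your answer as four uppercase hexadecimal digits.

One's-complement addition (fold any carry out of bit 15 back into bit 0):
  0x88D8 + 0xCEA3 = 0x1577B → wrap carry → 0x577C
  0x577C + 0x95F4 = 0x0ED70
  0xED70 + 0xC57C = 0x1B2EC → wrap carry → 0xB2ED
One's-complement sum = 0xB2ED.
Checksum = ~0xB2ED & 0xFFFF = 0x4D12.

4D12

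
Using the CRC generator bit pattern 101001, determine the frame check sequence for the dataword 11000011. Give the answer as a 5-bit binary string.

Append 5 zeros: 1100001100000. Divide by 101001 (XOR where the leading bit is 1):
  pos 0: 110000 XOR 101001 = 011001
  pos 1: 110011 XOR 101001 = 011010
  pos 2: 110101 XOR 101001 = 011100
  pos 3: 111000 XOR 101001 = 010001
  pos 4: 100010 XOR 101001 = 001011
  pos 6: 101100 XOR 101001 = 000101
Remainder (last 5 bits) = 01010. This is the CRC / FCS.

01010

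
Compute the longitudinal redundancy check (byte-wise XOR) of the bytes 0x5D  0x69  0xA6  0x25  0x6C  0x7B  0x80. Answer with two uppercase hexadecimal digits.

XOR the bytes together:
  start with 0x5D
  0x5D ⊕ 0x69 = 0x34
  0x34 ⊕ 0xA6 = 0x92
  0x92 ⊕ 0x25 = 0xB7
  0xB7 ⊕ 0x6C = 0xDB
  0xDB ⊕ 0x7B = 0xA0
  0xA0 ⊕ 0x80 = 0x20

20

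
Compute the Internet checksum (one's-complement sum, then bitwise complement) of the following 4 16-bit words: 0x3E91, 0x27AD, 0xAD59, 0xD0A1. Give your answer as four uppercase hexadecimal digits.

One's-complement addition (fold any carry out of bit 15 back into bit 0):
  0x3E91 + 0x27AD = 0x0663E
  0x663E + 0xAD59 = 0x11397 → wrap carry → 0x1398
  0x1398 + 0xD0A1 = 0x0E439
One's-complement sum = 0xE439.
Checksum = ~0xE439 & 0xFFFF = 0x1BC6.

1BC6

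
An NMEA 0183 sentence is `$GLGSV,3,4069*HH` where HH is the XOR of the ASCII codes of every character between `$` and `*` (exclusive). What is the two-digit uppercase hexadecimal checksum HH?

XOR the ASCII codes of the payload characters:
  'G' = 0x47 → acc = 0x47
  'L' = 0x4C → acc = 0x0B
  'G' = 0x47 → acc = 0x4C
  'S' = 0x53 → acc = 0x1F
  'V' = 0x56 → acc = 0x49
  ',' = 0x2C → acc = 0x65
  '3' = 0x33 → acc = 0x56
  ',' = 0x2C → acc = 0x7A
  '4' = 0x34 → acc = 0x4E
  '0' = 0x30 → acc = 0x7E
  '6' = 0x36 → acc = 0x48
  '9' = 0x39 → acc = 0x71
Checksum = 0x71.

71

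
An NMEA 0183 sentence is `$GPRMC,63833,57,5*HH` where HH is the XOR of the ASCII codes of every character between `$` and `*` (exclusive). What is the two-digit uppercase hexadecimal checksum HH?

6D

XOR the ASCII codes of the payload characters:
  'G' = 0x47 → acc = 0x47
  'P' = 0x50 → acc = 0x17
  'R' = 0x52 → acc = 0x45
  'M' = 0x4D → acc = 0x08
  'C' = 0x43 → acc = 0x4B
  ',' = 0x2C → acc = 0x67
  '6' = 0x36 → acc = 0x51
  '3' = 0x33 → acc = 0x62
  '8' = 0x38 → acc = 0x5A
  '3' = 0x33 → acc = 0x69
  '3' = 0x33 → acc = 0x5A
  ',' = 0x2C → acc = 0x76
  '5' = 0x35 → acc = 0x43
  '7' = 0x37 → acc = 0x74
  ',' = 0x2C → acc = 0x58
  '5' = 0x35 → acc = 0x6D
Checksum = 0x6D.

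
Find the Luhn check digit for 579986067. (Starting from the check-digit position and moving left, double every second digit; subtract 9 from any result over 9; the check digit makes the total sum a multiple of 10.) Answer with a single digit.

Partial digits right→left: 7 6 0 6 8 9 9 7 5
Double every second digit counting from the check-digit position (so the 1st, 3rd, 5th, ... of the partial from the right).
  doubled (with −9 where >9): 5 0 7 9 1 → sum 22
  kept as-is: 6 6 9 7 → sum 28
Total = 22 + 28 = 50.
Check digit = (10 − (50 mod 10)) mod 10 = 0.

0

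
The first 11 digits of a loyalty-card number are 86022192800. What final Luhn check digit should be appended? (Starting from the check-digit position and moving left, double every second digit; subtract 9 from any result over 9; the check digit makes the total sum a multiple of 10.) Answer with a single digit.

Partial digits right→left: 0 0 8 2 9 1 2 2 0 6 8
Double every second digit counting from the check-digit position (so the 1st, 3rd, 5th, ... of the partial from the right).
  doubled (with −9 where >9): 0 7 9 4 0 7 → sum 27
  kept as-is: 0 2 1 2 6 → sum 11
Total = 27 + 11 = 38.
Check digit = (10 − (38 mod 10)) mod 10 = 2.

2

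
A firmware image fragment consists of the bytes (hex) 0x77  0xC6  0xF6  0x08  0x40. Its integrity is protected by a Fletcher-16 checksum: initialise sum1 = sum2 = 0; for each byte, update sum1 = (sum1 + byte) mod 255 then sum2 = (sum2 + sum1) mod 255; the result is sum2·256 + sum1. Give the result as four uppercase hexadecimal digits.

Running sums (mod 255):
  after byte 0 (0x77): sum1=119, sum2=119
  after byte 1 (0xC6): sum1=62, sum2=181
  after byte 2 (0xF6): sum1=53, sum2=234
  after byte 3 (0x08): sum1=61, sum2=40
  after byte 4 (0x40): sum1=125, sum2=165
Checksum = sum2·256 + sum1 = 165·256 + 125 = 42365 = 0xA57D.

A57D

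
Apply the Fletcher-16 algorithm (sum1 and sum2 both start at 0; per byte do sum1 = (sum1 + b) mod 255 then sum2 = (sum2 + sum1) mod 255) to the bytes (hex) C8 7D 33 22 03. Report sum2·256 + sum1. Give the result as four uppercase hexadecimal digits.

Running sums (mod 255):
  after byte 0 (C8): sum1=200, sum2=200
  after byte 1 (7D): sum1=70, sum2=15
  after byte 2 (33): sum1=121, sum2=136
  after byte 3 (22): sum1=155, sum2=36
  after byte 4 (03): sum1=158, sum2=194
Checksum = sum2·256 + sum1 = 194·256 + 158 = 49822 = 0xC29E.

C29E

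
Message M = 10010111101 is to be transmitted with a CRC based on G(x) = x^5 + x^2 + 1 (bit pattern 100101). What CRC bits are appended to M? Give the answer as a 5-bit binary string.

Append 5 zeros: 1001011110100000. Divide by 100101 (XOR where the leading bit is 1):
  pos 0: 100101 XOR 100101 = 000000
  pos 6: 111010 XOR 100101 = 011111
  pos 7: 111110 XOR 100101 = 011011
  pos 8: 110110 XOR 100101 = 010011
  pos 9: 100110 XOR 100101 = 000011
Remainder (last 5 bits) = 00110. This is the CRC / FCS.

00110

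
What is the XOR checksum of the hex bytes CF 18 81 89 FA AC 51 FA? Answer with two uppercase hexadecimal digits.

XOR the bytes together:
  start with 0xCF
  0xCF ⊕ 0x18 = 0xD7
  0xD7 ⊕ 0x81 = 0x56
  0x56 ⊕ 0x89 = 0xDF
  0xDF ⊕ 0xFA = 0x25
  0x25 ⊕ 0xAC = 0x89
  0x89 ⊕ 0x51 = 0xD8
  0xD8 ⊕ 0xFA = 0x22

22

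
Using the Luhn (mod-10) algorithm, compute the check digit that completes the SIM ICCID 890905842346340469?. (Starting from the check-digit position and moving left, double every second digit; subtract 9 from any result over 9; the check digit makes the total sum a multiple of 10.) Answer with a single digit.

8

Partial digits right→left: 9 6 4 0 4 3 6 4 3 2 4 8 5 0 9 0 9 8
Double every second digit counting from the check-digit position (so the 1st, 3rd, 5th, ... of the partial from the right).
  doubled (with −9 where >9): 9 8 8 3 6 8 1 9 9 → sum 61
  kept as-is: 6 0 3 4 2 8 0 0 8 → sum 31
Total = 61 + 31 = 92.
Check digit = (10 − (92 mod 10)) mod 10 = 8.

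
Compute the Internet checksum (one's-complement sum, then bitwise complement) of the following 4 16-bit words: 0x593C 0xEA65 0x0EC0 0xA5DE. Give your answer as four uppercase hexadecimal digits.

One's-complement addition (fold any carry out of bit 15 back into bit 0):
  0x593C + 0xEA65 = 0x143A1 → wrap carry → 0x43A2
  0x43A2 + 0x0EC0 = 0x05262
  0x5262 + 0xA5DE = 0x0F840
One's-complement sum = 0xF840.
Checksum = ~0xF840 & 0xFFFF = 0x07BF.

07BF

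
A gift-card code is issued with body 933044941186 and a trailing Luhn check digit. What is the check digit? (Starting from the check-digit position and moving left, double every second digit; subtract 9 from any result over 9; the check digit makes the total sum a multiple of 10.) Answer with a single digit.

9

Partial digits right→left: 6 8 1 1 4 9 4 4 0 3 3 9
Double every second digit counting from the check-digit position (so the 1st, 3rd, 5th, ... of the partial from the right).
  doubled (with −9 where >9): 3 2 8 8 0 6 → sum 27
  kept as-is: 8 1 9 4 3 9 → sum 34
Total = 27 + 34 = 61.
Check digit = (10 − (61 mod 10)) mod 10 = 9.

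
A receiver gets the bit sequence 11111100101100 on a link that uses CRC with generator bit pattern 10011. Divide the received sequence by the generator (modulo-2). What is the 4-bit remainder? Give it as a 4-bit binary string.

1110

Modulo-2 division of 11111100101100 by 10011:
  pos 0: 11111 XOR 10011 = 01100
  pos 1: 11001 XOR 10011 = 01010
  pos 2: 10100 XOR 10011 = 00111
  pos 4: 11101 XOR 10011 = 01110
  pos 5: 11100 XOR 10011 = 01111
  pos 6: 11111 XOR 10011 = 01100
  pos 7: 11001 XOR 10011 = 01010
  pos 8: 10100 XOR 10011 = 00111
Remainder = 1110 (nonzero — an error is detected).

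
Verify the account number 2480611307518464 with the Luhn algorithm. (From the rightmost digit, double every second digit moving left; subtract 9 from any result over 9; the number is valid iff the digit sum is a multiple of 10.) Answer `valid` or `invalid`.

invalid

From the right, keep odd positions and double even positions (subtract 9 from any doubled value over 9):
  doubled (positions 2,4,...): 3 7 1 0 2 3 7 4 → sum 27
  kept (positions 1,3,...): 4 4 1 7 3 1 0 4 → sum 24
Total = 51.
51 mod 10 = 1, so the number is invalid.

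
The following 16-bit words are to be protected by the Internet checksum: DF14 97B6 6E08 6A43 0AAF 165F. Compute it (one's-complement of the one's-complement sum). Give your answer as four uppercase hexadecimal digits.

One's-complement addition (fold any carry out of bit 15 back into bit 0):
  0xDF14 + 0x97B6 = 0x176CA → wrap carry → 0x76CB
  0x76CB + 0x6E08 = 0x0E4D3
  0xE4D3 + 0x6A43 = 0x14F16 → wrap carry → 0x4F17
  0x4F17 + 0x0AAF = 0x059C6
  0x59C6 + 0x165F = 0x07025
One's-complement sum = 0x7025.
Checksum = ~0x7025 & 0xFFFF = 0x8FDA.

8FDA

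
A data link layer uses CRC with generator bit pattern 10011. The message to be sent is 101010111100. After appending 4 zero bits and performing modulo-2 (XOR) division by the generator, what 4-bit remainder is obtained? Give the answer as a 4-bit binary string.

Append 4 zeros: 1010101111000000. Divide by 10011 (XOR where the leading bit is 1):
  pos 0: 10101 XOR 10011 = 00110
  pos 2: 11001 XOR 10011 = 01010
  pos 3: 10101 XOR 10011 = 00110
  pos 5: 11011 XOR 10011 = 01000
  pos 6: 10000 XOR 10011 = 00011
  pos 9: 11000 XOR 10011 = 01011
  pos 10: 10110 XOR 10011 = 00101
Remainder (last 4 bits) = 1010. This is the CRC / FCS.

1010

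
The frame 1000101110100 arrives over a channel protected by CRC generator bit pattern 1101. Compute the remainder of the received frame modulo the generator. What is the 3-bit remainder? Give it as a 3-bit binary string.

111

Modulo-2 division of 1000101110100 by 1101:
  pos 0: 1000 XOR 1101 = 0101
  pos 1: 1011 XOR 1101 = 0110
  pos 2: 1100 XOR 1101 = 0001
  pos 5: 1111 XOR 1101 = 0010
  pos 7: 1001 XOR 1101 = 0100
  pos 8: 1000 XOR 1101 = 0101
  pos 9: 1010 XOR 1101 = 0111
Remainder = 111 (nonzero — an error is detected).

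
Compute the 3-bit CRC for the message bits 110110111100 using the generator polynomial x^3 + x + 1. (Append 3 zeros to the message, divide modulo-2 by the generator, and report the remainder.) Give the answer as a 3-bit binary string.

000

Append 3 zeros: 110110111100000. Divide by 1011 (XOR where the leading bit is 1):
  pos 0: 1101 XOR 1011 = 0110
  pos 1: 1101 XOR 1011 = 0110
  pos 2: 1100 XOR 1011 = 0111
  pos 3: 1111 XOR 1011 = 0100
  pos 4: 1001 XOR 1011 = 0010
  pos 6: 1011 XOR 1011 = 0000
Remainder (last 3 bits) = 000. This is the CRC / FCS.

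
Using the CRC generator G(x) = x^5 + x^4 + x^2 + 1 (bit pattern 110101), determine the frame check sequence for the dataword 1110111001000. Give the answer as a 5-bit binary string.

Append 5 zeros: 111011100100000000. Divide by 110101 (XOR where the leading bit is 1):
  pos 0: 111011 XOR 110101 = 001110
  pos 2: 111010 XOR 110101 = 001111
  pos 4: 111101 XOR 110101 = 001000
  pos 6: 100000 XOR 110101 = 010101
  pos 7: 101010 XOR 110101 = 011111
  pos 8: 111110 XOR 110101 = 001011
  pos 10: 101100 XOR 110101 = 011001
  pos 11: 110010 XOR 110101 = 000111
Remainder (last 5 bits) = 01110. This is the CRC / FCS.

01110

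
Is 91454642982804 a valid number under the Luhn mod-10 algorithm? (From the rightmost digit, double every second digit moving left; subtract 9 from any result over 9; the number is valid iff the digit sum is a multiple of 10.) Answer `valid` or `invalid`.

valid

From the right, keep odd positions and double even positions (subtract 9 from any doubled value over 9):
  doubled (positions 2,4,...): 0 4 9 8 8 8 9 → sum 46
  kept (positions 1,3,...): 4 8 8 2 6 5 1 → sum 34
Total = 80.
80 mod 10 = 0, so the number is valid.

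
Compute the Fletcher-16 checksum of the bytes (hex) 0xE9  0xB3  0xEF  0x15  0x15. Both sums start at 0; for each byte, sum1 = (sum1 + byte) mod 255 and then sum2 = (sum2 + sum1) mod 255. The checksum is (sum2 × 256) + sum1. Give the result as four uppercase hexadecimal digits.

Running sums (mod 255):
  after byte 0 (0xE9): sum1=233, sum2=233
  after byte 1 (0xB3): sum1=157, sum2=135
  after byte 2 (0xEF): sum1=141, sum2=21
  after byte 3 (0x15): sum1=162, sum2=183
  after byte 4 (0x15): sum1=183, sum2=111
Checksum = sum2·256 + sum1 = 111·256 + 183 = 28599 = 0x6FB7.

6FB7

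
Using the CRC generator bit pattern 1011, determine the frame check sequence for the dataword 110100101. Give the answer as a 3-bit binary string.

011

Append 3 zeros: 110100101000. Divide by 1011 (XOR where the leading bit is 1):
  pos 0: 1101 XOR 1011 = 0110
  pos 1: 1100 XOR 1011 = 0111
  pos 2: 1110 XOR 1011 = 0101
  pos 3: 1011 XOR 1011 = 0000
  pos 8: 1000 XOR 1011 = 0011
Remainder (last 3 bits) = 011. This is the CRC / FCS.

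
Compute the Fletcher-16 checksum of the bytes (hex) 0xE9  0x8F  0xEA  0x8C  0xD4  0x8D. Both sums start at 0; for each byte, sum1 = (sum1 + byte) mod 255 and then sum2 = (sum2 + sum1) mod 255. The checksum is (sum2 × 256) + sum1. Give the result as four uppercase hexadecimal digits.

Running sums (mod 255):
  after byte 0 (0xE9): sum1=233, sum2=233
  after byte 1 (0x8F): sum1=121, sum2=99
  after byte 2 (0xEA): sum1=100, sum2=199
  after byte 3 (0x8C): sum1=240, sum2=184
  after byte 4 (0xD4): sum1=197, sum2=126
  after byte 5 (0x8D): sum1=83, sum2=209
Checksum = sum2·256 + sum1 = 209·256 + 83 = 53587 = 0xD153.

D153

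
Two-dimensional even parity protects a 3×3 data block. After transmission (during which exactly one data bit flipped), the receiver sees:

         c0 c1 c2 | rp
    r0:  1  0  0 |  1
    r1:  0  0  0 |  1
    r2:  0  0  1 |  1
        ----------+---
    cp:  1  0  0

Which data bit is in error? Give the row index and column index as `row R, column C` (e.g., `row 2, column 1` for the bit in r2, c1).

Recompute each row's even parity and compare to rp:
  r0: data parity 1, sent rp 1 → ok
  r1: data parity 0, sent rp 1 → mismatch
  r2: data parity 1, sent rp 1 → ok
Recompute each column's even parity and compare to cp:
  c0: data parity 1, sent cp 1 → ok
  c1: data parity 0, sent cp 0 → ok
  c2: data parity 1, sent cp 0 → mismatch
Exactly one row (r1) and one column (c2) fail → the flipped bit is at their intersection.

row 1, column 2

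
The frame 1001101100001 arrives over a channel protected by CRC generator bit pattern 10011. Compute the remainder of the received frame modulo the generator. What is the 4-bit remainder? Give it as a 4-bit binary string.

1011

Modulo-2 division of 1001101100001 by 10011:
  pos 0: 10011 XOR 10011 = 00000
  pos 6: 11000 XOR 10011 = 01011
  pos 7: 10110 XOR 10011 = 00101
Remainder = 1011 (nonzero — an error is detected).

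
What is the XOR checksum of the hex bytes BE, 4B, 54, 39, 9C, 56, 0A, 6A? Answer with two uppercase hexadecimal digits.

XOR the bytes together:
  start with 0xBE
  0xBE ⊕ 0x4B = 0xF5
  0xF5 ⊕ 0x54 = 0xA1
  0xA1 ⊕ 0x39 = 0x98
  0x98 ⊕ 0x9C = 0x04
  0x04 ⊕ 0x56 = 0x52
  0x52 ⊕ 0x0A = 0x58
  0x58 ⊕ 0x6A = 0x32

32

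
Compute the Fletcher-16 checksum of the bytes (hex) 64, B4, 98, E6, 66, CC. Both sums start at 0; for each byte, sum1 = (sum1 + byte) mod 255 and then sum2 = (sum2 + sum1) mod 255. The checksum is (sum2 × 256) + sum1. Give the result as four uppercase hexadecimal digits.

92CB

Running sums (mod 255):
  after byte 0 (64): sum1=100, sum2=100
  after byte 1 (B4): sum1=25, sum2=125
  after byte 2 (98): sum1=177, sum2=47
  after byte 3 (E6): sum1=152, sum2=199
  after byte 4 (66): sum1=254, sum2=198
  after byte 5 (CC): sum1=203, sum2=146
Checksum = sum2·256 + sum1 = 146·256 + 203 = 37579 = 0x92CB.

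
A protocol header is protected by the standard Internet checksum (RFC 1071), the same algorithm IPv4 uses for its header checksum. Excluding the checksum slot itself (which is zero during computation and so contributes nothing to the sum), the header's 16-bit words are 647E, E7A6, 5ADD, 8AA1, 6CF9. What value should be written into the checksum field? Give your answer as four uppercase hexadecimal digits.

6162

One's-complement addition (fold any carry out of bit 15 back into bit 0):
  0x647E + 0xE7A6 = 0x14C24 → wrap carry → 0x4C25
  0x4C25 + 0x5ADD = 0x0A702
  0xA702 + 0x8AA1 = 0x131A3 → wrap carry → 0x31A4
  0x31A4 + 0x6CF9 = 0x09E9D
One's-complement sum = 0x9E9D.
Checksum = ~0x9E9D & 0xFFFF = 0x6162.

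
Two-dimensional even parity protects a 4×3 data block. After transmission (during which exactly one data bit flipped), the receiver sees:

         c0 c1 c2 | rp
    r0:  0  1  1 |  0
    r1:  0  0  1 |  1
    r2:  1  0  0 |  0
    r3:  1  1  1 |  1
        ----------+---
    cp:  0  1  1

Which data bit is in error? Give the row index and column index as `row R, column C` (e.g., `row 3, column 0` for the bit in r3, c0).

Recompute each row's even parity and compare to rp:
  r0: data parity 0, sent rp 0 → ok
  r1: data parity 1, sent rp 1 → ok
  r2: data parity 1, sent rp 0 → mismatch
  r3: data parity 1, sent rp 1 → ok
Recompute each column's even parity and compare to cp:
  c0: data parity 0, sent cp 0 → ok
  c1: data parity 0, sent cp 1 → mismatch
  c2: data parity 1, sent cp 1 → ok
Exactly one row (r2) and one column (c1) fail → the flipped bit is at their intersection.

row 2, column 1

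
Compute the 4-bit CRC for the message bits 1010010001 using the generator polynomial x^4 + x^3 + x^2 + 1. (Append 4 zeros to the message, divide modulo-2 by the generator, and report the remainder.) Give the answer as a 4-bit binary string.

Append 4 zeros: 10100100010000. Divide by 11101 (XOR where the leading bit is 1):
  pos 0: 10100 XOR 11101 = 01001
  pos 1: 10011 XOR 11101 = 01110
  pos 2: 11100 XOR 11101 = 00001
  pos 6: 10010 XOR 11101 = 01111
  pos 7: 11110 XOR 11101 = 00011
Remainder (last 4 bits) = 1100. This is the CRC / FCS.

1100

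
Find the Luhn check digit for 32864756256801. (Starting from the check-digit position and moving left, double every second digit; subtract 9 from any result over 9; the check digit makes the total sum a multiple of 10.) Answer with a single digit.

Partial digits right→left: 1 0 8 6 5 2 6 5 7 4 6 8 2 3
Double every second digit counting from the check-digit position (so the 1st, 3rd, 5th, ... of the partial from the right).
  doubled (with −9 where >9): 2 7 1 3 5 3 4 → sum 25
  kept as-is: 0 6 2 5 4 8 3 → sum 28
Total = 25 + 28 = 53.
Check digit = (10 − (53 mod 10)) mod 10 = 7.

7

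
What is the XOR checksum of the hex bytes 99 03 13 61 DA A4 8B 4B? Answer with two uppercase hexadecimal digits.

XOR the bytes together:
  start with 0x99
  0x99 ⊕ 0x03 = 0x9A
  0x9A ⊕ 0x13 = 0x89
  0x89 ⊕ 0x61 = 0xE8
  0xE8 ⊕ 0xDA = 0x32
  0x32 ⊕ 0xA4 = 0x96
  0x96 ⊕ 0x8B = 0x1D
  0x1D ⊕ 0x4B = 0x56

56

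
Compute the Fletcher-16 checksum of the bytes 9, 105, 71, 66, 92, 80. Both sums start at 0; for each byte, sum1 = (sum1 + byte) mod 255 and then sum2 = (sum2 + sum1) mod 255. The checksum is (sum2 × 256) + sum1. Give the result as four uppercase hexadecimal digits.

32A8

Running sums (mod 255):
  after byte 0 (9): sum1=9, sum2=9
  after byte 1 (105): sum1=114, sum2=123
  after byte 2 (71): sum1=185, sum2=53
  after byte 3 (66): sum1=251, sum2=49
  after byte 4 (92): sum1=88, sum2=137
  after byte 5 (80): sum1=168, sum2=50
Checksum = sum2·256 + sum1 = 50·256 + 168 = 12968 = 0x32A8.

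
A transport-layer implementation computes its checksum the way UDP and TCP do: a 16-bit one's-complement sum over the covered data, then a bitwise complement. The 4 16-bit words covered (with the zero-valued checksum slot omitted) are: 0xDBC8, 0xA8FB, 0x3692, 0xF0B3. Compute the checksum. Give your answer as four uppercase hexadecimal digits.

One's-complement addition (fold any carry out of bit 15 back into bit 0):
  0xDBC8 + 0xA8FB = 0x184C3 → wrap carry → 0x84C4
  0x84C4 + 0x3692 = 0x0BB56
  0xBB56 + 0xF0B3 = 0x1AC09 → wrap carry → 0xAC0A
One's-complement sum = 0xAC0A.
Checksum = ~0xAC0A & 0xFFFF = 0x53F5.

53F5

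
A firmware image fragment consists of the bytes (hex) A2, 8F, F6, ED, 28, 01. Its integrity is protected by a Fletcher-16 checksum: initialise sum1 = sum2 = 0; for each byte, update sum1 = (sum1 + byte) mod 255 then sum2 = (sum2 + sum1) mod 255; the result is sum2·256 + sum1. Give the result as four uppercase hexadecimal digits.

9440

Running sums (mod 255):
  after byte 0 (A2): sum1=162, sum2=162
  after byte 1 (8F): sum1=50, sum2=212
  after byte 2 (F6): sum1=41, sum2=253
  after byte 3 (ED): sum1=23, sum2=21
  after byte 4 (28): sum1=63, sum2=84
  after byte 5 (01): sum1=64, sum2=148
Checksum = sum2·256 + sum1 = 148·256 + 64 = 37952 = 0x9440.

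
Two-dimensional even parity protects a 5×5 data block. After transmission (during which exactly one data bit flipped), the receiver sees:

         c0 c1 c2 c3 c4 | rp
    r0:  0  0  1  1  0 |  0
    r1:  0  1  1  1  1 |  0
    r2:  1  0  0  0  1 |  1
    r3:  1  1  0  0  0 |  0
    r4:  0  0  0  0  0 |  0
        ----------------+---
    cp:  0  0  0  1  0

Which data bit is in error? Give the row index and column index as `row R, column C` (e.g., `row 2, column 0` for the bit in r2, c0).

row 2, column 3

Recompute each row's even parity and compare to rp:
  r0: data parity 0, sent rp 0 → ok
  r1: data parity 0, sent rp 0 → ok
  r2: data parity 0, sent rp 1 → mismatch
  r3: data parity 0, sent rp 0 → ok
  r4: data parity 0, sent rp 0 → ok
Recompute each column's even parity and compare to cp:
  c0: data parity 0, sent cp 0 → ok
  c1: data parity 0, sent cp 0 → ok
  c2: data parity 0, sent cp 0 → ok
  c3: data parity 0, sent cp 1 → mismatch
  c4: data parity 0, sent cp 0 → ok
Exactly one row (r2) and one column (c3) fail → the flipped bit is at their intersection.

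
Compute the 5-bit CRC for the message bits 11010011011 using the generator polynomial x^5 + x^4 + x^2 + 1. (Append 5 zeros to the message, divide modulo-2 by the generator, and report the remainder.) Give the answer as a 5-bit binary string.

Append 5 zeros: 1101001101100000. Divide by 110101 (XOR where the leading bit is 1):
  pos 0: 110100 XOR 110101 = 000001
  pos 5: 111011 XOR 110101 = 001110
  pos 7: 111000 XOR 110101 = 001101
  pos 9: 110100 XOR 110101 = 000001
Remainder (last 5 bits) = 00010. This is the CRC / FCS.

00010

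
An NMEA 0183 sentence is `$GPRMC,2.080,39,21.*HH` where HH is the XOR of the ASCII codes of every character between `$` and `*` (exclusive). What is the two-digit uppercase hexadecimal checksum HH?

64

XOR the ASCII codes of the payload characters:
  'G' = 0x47 → acc = 0x47
  'P' = 0x50 → acc = 0x17
  'R' = 0x52 → acc = 0x45
  'M' = 0x4D → acc = 0x08
  'C' = 0x43 → acc = 0x4B
  ',' = 0x2C → acc = 0x67
  '2' = 0x32 → acc = 0x55
  '.' = 0x2E → acc = 0x7B
  '0' = 0x30 → acc = 0x4B
  '8' = 0x38 → acc = 0x73
  '0' = 0x30 → acc = 0x43
  ',' = 0x2C → acc = 0x6F
  '3' = 0x33 → acc = 0x5C
  '9' = 0x39 → acc = 0x65
  ',' = 0x2C → acc = 0x49
  '2' = 0x32 → acc = 0x7B
  '1' = 0x31 → acc = 0x4A
  '.' = 0x2E → acc = 0x64
Checksum = 0x64.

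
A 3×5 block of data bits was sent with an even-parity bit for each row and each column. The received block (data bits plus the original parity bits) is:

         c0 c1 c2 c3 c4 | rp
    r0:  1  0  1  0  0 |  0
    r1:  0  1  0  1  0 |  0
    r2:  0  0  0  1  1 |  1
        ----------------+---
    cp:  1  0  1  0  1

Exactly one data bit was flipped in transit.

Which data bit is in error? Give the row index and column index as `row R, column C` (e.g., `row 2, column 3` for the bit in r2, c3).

row 2, column 1

Recompute each row's even parity and compare to rp:
  r0: data parity 0, sent rp 0 → ok
  r1: data parity 0, sent rp 0 → ok
  r2: data parity 0, sent rp 1 → mismatch
Recompute each column's even parity and compare to cp:
  c0: data parity 1, sent cp 1 → ok
  c1: data parity 1, sent cp 0 → mismatch
  c2: data parity 1, sent cp 1 → ok
  c3: data parity 0, sent cp 0 → ok
  c4: data parity 1, sent cp 1 → ok
Exactly one row (r2) and one column (c1) fail → the flipped bit is at their intersection.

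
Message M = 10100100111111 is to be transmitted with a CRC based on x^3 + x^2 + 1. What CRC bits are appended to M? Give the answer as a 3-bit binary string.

110

Append 3 zeros: 10100100111111000. Divide by 1101 (XOR where the leading bit is 1):
  pos 0: 1010 XOR 1101 = 0111
  pos 1: 1110 XOR 1101 = 0011
  pos 3: 1110 XOR 1101 = 0011
  pos 5: 1101 XOR 1101 = 0000
  pos 9: 1111 XOR 1101 = 0010
  pos 11: 1010 XOR 1101 = 0111
  pos 12: 1110 XOR 1101 = 0011
Remainder (last 3 bits) = 110. This is the CRC / FCS.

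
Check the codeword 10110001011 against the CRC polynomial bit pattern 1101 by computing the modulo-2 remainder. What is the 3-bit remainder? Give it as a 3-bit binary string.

Modulo-2 division of 10110001011 by 1101:
  pos 0: 1011 XOR 1101 = 0110
  pos 1: 1100 XOR 1101 = 0001
  pos 4: 1001 XOR 1101 = 0100
  pos 5: 1000 XOR 1101 = 0101
  pos 6: 1011 XOR 1101 = 0110
  pos 7: 1101 XOR 1101 = 0000
Remainder = 000 (zero — the frame passes the CRC check).

000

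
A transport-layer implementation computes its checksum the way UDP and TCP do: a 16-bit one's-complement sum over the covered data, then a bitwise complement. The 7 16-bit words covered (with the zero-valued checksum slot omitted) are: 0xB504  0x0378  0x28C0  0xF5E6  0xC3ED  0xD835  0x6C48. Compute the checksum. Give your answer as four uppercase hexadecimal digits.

2070

One's-complement addition (fold any carry out of bit 15 back into bit 0):
  0xB504 + 0x0378 = 0x0B87C
  0xB87C + 0x28C0 = 0x0E13C
  0xE13C + 0xF5E6 = 0x1D722 → wrap carry → 0xD723
  0xD723 + 0xC3ED = 0x19B10 → wrap carry → 0x9B11
  0x9B11 + 0xD835 = 0x17346 → wrap carry → 0x7347
  0x7347 + 0x6C48 = 0x0DF8F
One's-complement sum = 0xDF8F.
Checksum = ~0xDF8F & 0xFFFF = 0x2070.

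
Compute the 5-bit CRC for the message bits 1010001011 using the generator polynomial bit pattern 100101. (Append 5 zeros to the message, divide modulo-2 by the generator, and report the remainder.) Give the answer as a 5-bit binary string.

Append 5 zeros: 101000101100000. Divide by 100101 (XOR where the leading bit is 1):
  pos 0: 101000 XOR 100101 = 001101
  pos 2: 110110 XOR 100101 = 010011
  pos 3: 100111 XOR 100101 = 000010
  pos 7: 101000 XOR 100101 = 001101
  pos 9: 110100 XOR 100101 = 010001
Remainder (last 5 bits) = 10001. This is the CRC / FCS.

10001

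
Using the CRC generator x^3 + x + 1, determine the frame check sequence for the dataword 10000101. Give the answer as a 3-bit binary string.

111

Append 3 zeros: 10000101000. Divide by 1011 (XOR where the leading bit is 1):
  pos 0: 1000 XOR 1011 = 0011
  pos 2: 1101 XOR 1011 = 0110
  pos 3: 1100 XOR 1011 = 0111
  pos 4: 1111 XOR 1011 = 0100
  pos 5: 1000 XOR 1011 = 0011
  pos 7: 1100 XOR 1011 = 0111
Remainder (last 3 bits) = 111. This is the CRC / FCS.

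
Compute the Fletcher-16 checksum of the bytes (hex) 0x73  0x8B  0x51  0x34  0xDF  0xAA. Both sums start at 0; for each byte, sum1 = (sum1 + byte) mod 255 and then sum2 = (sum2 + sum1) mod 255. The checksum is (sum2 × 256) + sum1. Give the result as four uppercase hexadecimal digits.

BA0F

Running sums (mod 255):
  after byte 0 (0x73): sum1=115, sum2=115
  after byte 1 (0x8B): sum1=254, sum2=114
  after byte 2 (0x51): sum1=80, sum2=194
  after byte 3 (0x34): sum1=132, sum2=71
  after byte 4 (0xDF): sum1=100, sum2=171
  after byte 5 (0xAA): sum1=15, sum2=186
Checksum = sum2·256 + sum1 = 186·256 + 15 = 47631 = 0xBA0F.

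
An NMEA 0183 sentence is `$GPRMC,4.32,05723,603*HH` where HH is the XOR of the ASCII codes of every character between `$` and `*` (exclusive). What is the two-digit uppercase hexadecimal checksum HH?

7A

XOR the ASCII codes of the payload characters:
  'G' = 0x47 → acc = 0x47
  'P' = 0x50 → acc = 0x17
  'R' = 0x52 → acc = 0x45
  'M' = 0x4D → acc = 0x08
  'C' = 0x43 → acc = 0x4B
  ',' = 0x2C → acc = 0x67
  '4' = 0x34 → acc = 0x53
  '.' = 0x2E → acc = 0x7D
  '3' = 0x33 → acc = 0x4E
  '2' = 0x32 → acc = 0x7C
  ',' = 0x2C → acc = 0x50
  '0' = 0x30 → acc = 0x60
  '5' = 0x35 → acc = 0x55
  '7' = 0x37 → acc = 0x62
  '2' = 0x32 → acc = 0x50
  '3' = 0x33 → acc = 0x63
  ',' = 0x2C → acc = 0x4F
  '6' = 0x36 → acc = 0x79
  '0' = 0x30 → acc = 0x49
  '3' = 0x33 → acc = 0x7A
Checksum = 0x7A.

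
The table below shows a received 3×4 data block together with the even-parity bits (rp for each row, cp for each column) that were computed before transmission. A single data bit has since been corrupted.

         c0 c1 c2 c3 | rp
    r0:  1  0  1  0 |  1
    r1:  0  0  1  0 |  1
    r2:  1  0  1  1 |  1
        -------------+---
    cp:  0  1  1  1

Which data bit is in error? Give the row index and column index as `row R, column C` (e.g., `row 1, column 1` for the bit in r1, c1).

row 0, column 1

Recompute each row's even parity and compare to rp:
  r0: data parity 0, sent rp 1 → mismatch
  r1: data parity 1, sent rp 1 → ok
  r2: data parity 1, sent rp 1 → ok
Recompute each column's even parity and compare to cp:
  c0: data parity 0, sent cp 0 → ok
  c1: data parity 0, sent cp 1 → mismatch
  c2: data parity 1, sent cp 1 → ok
  c3: data parity 1, sent cp 1 → ok
Exactly one row (r0) and one column (c1) fail → the flipped bit is at their intersection.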